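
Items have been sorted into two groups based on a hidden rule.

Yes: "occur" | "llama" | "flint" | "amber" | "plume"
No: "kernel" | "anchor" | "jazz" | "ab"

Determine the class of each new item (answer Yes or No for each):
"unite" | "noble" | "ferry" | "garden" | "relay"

Yes, Yes, Yes, No, Yes

The simplest hypothesis consistent with all the labels is: odd length.
"unite": length 5 — meets the rule, so Yes. "noble": length 5 — meets the rule, so Yes. "ferry": length 5 — meets the rule, so Yes. "garden": length 6 — doesn't qualify, so No. "relay": length 5 — meets the rule, so Yes.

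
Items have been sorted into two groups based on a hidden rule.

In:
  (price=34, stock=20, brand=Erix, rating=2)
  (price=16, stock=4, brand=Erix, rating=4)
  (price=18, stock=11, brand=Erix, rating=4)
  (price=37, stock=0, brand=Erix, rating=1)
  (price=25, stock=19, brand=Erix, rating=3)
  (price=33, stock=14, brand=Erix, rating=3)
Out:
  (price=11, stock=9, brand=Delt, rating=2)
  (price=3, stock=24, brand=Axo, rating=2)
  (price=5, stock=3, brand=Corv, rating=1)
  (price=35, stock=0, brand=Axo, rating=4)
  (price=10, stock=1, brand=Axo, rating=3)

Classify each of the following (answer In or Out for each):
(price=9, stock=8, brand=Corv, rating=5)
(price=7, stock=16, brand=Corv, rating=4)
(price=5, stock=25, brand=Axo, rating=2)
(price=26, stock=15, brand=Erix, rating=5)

Out, Out, Out, In

The rule appears to be: brand is Erix.
(price=9, stock=8, brand=Corv, rating=5) → brand is Corv → Out.
(price=7, stock=16, brand=Corv, rating=4) → brand is Corv → Out.
(price=5, stock=25, brand=Axo, rating=2) → brand is Axo → Out.
(price=26, stock=15, brand=Erix, rating=5) → brand is Erix → In.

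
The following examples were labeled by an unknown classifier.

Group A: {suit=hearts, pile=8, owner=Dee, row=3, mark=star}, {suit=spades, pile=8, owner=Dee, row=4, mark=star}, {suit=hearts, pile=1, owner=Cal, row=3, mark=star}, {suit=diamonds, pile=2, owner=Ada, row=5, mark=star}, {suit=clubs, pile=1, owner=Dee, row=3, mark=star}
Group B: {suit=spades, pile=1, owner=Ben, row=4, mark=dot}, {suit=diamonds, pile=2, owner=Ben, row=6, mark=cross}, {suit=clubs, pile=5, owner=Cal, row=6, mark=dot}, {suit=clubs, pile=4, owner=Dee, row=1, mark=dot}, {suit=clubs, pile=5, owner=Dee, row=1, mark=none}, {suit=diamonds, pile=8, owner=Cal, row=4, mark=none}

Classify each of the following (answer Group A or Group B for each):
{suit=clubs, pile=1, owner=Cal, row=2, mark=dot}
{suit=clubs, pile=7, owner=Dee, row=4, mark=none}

Group B, Group B

The common property of the 'Group A' items is: mark is star. No 'Group B' item has it.
{suit=clubs, pile=1, owner=Cal, row=2, mark=dot}: mark is dot, doesn't qualify → Group B.
{suit=clubs, pile=7, owner=Dee, row=4, mark=none}: mark is none, doesn't qualify → Group B.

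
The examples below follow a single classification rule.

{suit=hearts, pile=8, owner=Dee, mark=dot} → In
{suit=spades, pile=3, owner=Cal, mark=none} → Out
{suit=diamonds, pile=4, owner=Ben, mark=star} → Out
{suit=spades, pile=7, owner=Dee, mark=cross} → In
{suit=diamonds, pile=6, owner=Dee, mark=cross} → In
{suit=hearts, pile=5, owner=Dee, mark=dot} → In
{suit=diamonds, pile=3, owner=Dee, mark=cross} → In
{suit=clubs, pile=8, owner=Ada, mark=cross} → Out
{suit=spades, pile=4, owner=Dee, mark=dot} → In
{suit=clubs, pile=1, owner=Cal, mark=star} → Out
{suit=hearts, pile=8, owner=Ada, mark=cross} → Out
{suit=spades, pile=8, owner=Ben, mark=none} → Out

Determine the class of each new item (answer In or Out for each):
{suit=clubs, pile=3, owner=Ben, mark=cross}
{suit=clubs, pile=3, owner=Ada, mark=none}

Out, Out

The pattern is that an item is 'In' exactly when: owner is Dee.
{suit=clubs, pile=3, owner=Ben, mark=cross}: Out (owner is Ben). {suit=clubs, pile=3, owner=Ada, mark=none}: Out (owner is Ada).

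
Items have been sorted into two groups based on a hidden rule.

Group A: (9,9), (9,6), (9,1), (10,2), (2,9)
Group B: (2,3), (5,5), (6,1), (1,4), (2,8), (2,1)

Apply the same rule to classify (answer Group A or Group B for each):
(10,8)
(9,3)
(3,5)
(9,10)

Group A, Group A, Group B, Group A

The rule appears to be: max ≥ 9.
(10,8) — max 10, hence Group A. (9,3) — max 9, hence Group A. (3,5) — max 5, hence Group B. (9,10) — max 10, hence Group A.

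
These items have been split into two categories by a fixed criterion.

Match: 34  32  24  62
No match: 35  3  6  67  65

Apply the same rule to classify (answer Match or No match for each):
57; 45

No match, No match

The simplest hypothesis consistent with all the labels is: even AND at least 24.
57: No match (57 is odd, 57 ≥ 24). 45: No match (45 is odd, 45 ≥ 24).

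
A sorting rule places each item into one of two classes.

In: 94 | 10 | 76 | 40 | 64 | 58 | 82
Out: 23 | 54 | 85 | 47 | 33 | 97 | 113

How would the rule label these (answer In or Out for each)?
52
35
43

One predicate separates the groups cleanly: ≡ 4 (mod 6).
52 — 52 mod 6 = 4, hence In. 35 — 35 mod 6 = 5, hence Out. 43 — 43 mod 6 = 1, hence Out.

In, Out, Out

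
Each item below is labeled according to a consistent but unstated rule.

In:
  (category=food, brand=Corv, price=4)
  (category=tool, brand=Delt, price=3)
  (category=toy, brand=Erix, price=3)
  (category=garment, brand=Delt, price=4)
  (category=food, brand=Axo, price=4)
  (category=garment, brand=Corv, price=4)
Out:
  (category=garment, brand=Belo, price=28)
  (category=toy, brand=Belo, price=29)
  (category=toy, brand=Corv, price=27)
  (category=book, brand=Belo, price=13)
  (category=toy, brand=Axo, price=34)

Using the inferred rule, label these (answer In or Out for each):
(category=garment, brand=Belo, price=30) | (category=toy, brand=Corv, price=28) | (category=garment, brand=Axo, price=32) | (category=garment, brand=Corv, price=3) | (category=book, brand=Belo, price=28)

All 'In' examples share one property — price ≤ 4 — and every 'Out' example lacks it.

Out, Out, Out, In, Out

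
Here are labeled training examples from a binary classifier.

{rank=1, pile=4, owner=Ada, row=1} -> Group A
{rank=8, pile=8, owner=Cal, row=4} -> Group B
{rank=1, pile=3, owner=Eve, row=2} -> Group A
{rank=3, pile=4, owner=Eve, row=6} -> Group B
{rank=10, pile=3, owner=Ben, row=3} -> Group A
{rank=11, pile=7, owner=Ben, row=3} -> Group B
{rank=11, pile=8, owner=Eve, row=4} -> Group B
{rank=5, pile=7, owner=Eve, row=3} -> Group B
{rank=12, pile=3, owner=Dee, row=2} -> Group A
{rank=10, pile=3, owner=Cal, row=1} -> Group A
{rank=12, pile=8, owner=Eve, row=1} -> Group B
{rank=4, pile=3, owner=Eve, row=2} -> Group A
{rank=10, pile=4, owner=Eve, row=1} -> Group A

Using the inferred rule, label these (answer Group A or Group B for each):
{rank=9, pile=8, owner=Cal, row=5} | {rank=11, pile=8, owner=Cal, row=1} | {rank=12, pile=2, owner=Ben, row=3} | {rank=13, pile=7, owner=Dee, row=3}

Group B, Group B, Group A, Group B

The rule appears to be: pile ≤ 4 AND row ≤ 3.
{rank=9, pile=8, owner=Cal, row=5} — pile = 8, row = 5, hence Group B. {rank=11, pile=8, owner=Cal, row=1} — pile = 8, row = 1, hence Group B. {rank=12, pile=2, owner=Ben, row=3} — pile = 2, row = 3, hence Group A. {rank=13, pile=7, owner=Dee, row=3} — pile = 7, row = 3, hence Group B.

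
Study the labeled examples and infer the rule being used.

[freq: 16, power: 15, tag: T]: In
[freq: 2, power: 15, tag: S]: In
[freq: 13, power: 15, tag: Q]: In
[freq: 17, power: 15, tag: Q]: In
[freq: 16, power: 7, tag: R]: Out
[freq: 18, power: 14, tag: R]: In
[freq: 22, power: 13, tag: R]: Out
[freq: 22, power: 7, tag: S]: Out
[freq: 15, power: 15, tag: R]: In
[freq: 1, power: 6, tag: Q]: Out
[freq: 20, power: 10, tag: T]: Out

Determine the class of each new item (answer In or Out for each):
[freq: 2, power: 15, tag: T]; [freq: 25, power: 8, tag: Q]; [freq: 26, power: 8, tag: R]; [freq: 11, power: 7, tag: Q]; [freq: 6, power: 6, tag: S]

In, Out, Out, Out, Out

The distinguishing property — power ≥ 14 — holds for all the 'In' cases and none of the 'Out' cases.
[freq: 2, power: 15, tag: T]: In (power = 15). [freq: 25, power: 8, tag: Q]: Out (power = 8). [freq: 26, power: 8, tag: R]: Out (power = 8). [freq: 11, power: 7, tag: Q]: Out (power = 7). [freq: 6, power: 6, tag: S]: Out (power = 6).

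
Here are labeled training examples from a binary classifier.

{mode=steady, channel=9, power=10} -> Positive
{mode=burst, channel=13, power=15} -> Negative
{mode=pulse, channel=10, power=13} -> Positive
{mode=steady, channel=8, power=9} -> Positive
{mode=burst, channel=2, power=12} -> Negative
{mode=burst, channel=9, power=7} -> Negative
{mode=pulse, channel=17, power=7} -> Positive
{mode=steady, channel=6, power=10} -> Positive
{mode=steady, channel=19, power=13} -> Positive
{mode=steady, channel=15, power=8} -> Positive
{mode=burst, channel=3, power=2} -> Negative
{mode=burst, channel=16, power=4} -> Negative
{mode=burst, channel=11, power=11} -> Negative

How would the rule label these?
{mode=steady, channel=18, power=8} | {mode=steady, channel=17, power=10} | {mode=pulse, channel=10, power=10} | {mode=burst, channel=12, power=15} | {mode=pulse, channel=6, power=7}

Positive, Positive, Positive, Negative, Positive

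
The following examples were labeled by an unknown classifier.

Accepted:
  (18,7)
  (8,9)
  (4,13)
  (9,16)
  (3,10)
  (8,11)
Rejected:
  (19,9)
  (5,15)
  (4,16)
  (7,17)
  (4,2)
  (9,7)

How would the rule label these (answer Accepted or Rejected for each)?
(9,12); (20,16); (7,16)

Accepted, Rejected, Accepted

Looking at the examples, the only property every 'Accepted' case has and every 'Rejected' case lacks is: sum is odd.
Accepted: (9,12), since 9+12 = 21.
Rejected: (20,16), since 20+16 = 36.
Accepted: (7,16), since 7+16 = 23.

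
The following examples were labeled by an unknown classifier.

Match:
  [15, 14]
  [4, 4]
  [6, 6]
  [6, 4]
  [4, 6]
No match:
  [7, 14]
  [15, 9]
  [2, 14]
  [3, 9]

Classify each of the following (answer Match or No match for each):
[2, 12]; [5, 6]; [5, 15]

No match, Match, No match

The classifier is using: |first − second| ≤ 2.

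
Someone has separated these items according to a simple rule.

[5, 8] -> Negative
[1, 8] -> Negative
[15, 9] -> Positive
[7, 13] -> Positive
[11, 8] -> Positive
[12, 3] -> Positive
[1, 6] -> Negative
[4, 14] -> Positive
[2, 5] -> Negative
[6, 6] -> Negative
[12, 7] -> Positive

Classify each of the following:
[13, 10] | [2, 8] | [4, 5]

Positive, Negative, Negative

The simplest hypothesis consistent with all the labels is: sum ≥ 15.
Positive: [13, 10], since 13+10 = 23.
Negative: [2, 8], since 2+8 = 10.
Negative: [4, 5], since 4+5 = 9.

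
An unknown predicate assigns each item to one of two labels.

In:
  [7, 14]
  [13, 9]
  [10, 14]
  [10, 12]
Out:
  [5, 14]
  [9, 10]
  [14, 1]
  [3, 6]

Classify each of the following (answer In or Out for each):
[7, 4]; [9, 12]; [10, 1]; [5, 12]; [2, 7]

Out, In, Out, Out, Out

The rule appears to be: sum ≥ 21.
[7, 4]: 7+4 = 11, doesn't qualify → Out.
[9, 12]: 9+12 = 21, meets the rule → In.
[10, 1]: 10+1 = 11, doesn't qualify → Out.
[5, 12]: 5+12 = 17, doesn't qualify → Out.
[2, 7]: 2+7 = 9, doesn't qualify → Out.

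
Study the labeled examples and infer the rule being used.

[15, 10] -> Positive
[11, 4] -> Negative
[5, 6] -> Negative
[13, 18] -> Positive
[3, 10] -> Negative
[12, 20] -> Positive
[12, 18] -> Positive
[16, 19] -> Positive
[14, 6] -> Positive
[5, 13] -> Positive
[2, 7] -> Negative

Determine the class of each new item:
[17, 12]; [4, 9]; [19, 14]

Positive, Negative, Positive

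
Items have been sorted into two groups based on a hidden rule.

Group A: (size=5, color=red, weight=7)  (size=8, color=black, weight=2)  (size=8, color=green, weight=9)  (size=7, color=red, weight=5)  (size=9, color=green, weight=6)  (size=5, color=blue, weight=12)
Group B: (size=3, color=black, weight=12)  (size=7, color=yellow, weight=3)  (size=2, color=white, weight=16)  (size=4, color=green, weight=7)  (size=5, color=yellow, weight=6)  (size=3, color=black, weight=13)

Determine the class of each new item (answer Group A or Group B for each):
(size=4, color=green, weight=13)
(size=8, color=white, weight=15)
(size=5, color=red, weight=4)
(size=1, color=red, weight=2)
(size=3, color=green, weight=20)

Group B, Group A, Group A, Group B, Group B

Rule: color is not yellow AND size ≥ 5. This holds for each 'Group A' example and fails for each 'Group B' one.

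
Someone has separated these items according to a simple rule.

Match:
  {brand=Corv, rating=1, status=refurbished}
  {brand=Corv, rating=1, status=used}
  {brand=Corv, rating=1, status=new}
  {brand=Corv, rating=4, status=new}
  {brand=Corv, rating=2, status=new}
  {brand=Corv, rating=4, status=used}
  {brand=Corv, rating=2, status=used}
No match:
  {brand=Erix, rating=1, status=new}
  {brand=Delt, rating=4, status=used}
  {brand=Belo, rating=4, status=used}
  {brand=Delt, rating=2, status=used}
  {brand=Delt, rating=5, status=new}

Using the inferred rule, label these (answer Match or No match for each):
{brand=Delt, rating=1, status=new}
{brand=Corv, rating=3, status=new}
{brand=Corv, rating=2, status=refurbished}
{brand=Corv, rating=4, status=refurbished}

The simplest hypothesis consistent with all the labels is: brand is Corv.

No match, Match, Match, Match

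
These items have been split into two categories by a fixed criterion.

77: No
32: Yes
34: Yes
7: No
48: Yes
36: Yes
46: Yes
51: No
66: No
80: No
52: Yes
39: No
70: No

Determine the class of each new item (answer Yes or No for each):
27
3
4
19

No, No, Yes, No

The common property of the 'Yes' items is: even AND at most 52. No 'No' item has it.
27: 27 is odd, 27 ≤ 52, fails this test → No.
3: 3 is odd, 3 ≤ 52, fails this test → No.
4: 4 is even, 4 ≤ 52, fits → Yes.
19: 19 is odd, 19 ≤ 52, fails this test → No.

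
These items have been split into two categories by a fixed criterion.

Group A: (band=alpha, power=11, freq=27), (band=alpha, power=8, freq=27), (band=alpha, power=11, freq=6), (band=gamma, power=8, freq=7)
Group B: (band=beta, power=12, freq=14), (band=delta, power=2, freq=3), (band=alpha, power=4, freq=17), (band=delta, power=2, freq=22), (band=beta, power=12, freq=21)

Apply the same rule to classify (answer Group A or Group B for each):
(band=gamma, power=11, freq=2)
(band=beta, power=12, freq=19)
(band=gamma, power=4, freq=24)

The classifier is using: power ≥ 8 AND power ≤ 11.
(band=gamma, power=11, freq=2) → power = 11 → Group A. (band=beta, power=12, freq=19) → power = 12 → Group B. (band=gamma, power=4, freq=24) → power = 4 → Group B.

Group A, Group B, Group B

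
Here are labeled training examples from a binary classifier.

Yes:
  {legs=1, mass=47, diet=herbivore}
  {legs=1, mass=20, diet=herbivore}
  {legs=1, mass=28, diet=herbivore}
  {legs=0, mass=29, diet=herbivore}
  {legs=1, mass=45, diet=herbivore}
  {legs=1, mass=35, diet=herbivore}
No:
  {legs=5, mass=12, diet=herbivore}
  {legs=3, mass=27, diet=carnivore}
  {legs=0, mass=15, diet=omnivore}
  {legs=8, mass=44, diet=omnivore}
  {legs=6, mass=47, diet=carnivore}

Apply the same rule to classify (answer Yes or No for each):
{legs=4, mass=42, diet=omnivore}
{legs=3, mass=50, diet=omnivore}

No, No

Every 'Yes' example satisfies: diet is herbivore AND legs ≤ 1. None of the 'No' examples do.
{legs=4, mass=42, diet=omnivore}: diet is omnivore, legs = 4 — doesn't match, so No.
{legs=3, mass=50, diet=omnivore}: diet is omnivore, legs = 3 — doesn't match, so No.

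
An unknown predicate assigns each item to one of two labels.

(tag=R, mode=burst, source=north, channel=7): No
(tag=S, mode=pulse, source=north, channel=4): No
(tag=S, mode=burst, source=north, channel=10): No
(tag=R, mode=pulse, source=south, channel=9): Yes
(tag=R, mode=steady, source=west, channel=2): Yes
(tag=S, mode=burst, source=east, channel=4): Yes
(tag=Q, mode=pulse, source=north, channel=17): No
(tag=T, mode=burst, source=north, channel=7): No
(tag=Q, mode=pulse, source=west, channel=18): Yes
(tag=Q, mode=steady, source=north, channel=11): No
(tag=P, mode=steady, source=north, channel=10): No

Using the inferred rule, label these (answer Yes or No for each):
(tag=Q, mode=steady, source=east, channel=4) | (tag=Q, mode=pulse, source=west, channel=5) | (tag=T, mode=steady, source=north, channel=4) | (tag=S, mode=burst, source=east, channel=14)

The simplest hypothesis consistent with all the labels is: source is not north.
(tag=Q, mode=steady, source=east, channel=4) — source is east, hence Yes.
(tag=Q, mode=pulse, source=west, channel=5) — source is west, hence Yes.
(tag=T, mode=steady, source=north, channel=4) — source is north, hence No.
(tag=S, mode=burst, source=east, channel=14) — source is east, hence Yes.

Yes, Yes, No, Yes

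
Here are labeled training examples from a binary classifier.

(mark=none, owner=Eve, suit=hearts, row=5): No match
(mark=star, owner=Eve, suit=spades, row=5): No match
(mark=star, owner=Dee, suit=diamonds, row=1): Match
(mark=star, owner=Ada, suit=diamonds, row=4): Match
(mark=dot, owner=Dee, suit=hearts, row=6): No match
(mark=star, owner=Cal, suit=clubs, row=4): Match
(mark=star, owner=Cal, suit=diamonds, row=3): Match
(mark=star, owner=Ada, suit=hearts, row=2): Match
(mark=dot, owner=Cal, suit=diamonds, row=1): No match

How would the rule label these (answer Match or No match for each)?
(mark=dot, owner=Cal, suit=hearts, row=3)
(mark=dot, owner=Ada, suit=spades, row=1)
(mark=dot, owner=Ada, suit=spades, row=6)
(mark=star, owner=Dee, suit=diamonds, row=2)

The classifier is using: mark is star AND row ≤ 4.
No match: (mark=dot, owner=Cal, suit=hearts, row=3), since mark is dot, row = 3.
No match: (mark=dot, owner=Ada, suit=spades, row=1), since mark is dot, row = 1.
No match: (mark=dot, owner=Ada, suit=spades, row=6), since mark is dot, row = 6.
Match: (mark=star, owner=Dee, suit=diamonds, row=2), since mark is star, row = 2.

No match, No match, No match, Match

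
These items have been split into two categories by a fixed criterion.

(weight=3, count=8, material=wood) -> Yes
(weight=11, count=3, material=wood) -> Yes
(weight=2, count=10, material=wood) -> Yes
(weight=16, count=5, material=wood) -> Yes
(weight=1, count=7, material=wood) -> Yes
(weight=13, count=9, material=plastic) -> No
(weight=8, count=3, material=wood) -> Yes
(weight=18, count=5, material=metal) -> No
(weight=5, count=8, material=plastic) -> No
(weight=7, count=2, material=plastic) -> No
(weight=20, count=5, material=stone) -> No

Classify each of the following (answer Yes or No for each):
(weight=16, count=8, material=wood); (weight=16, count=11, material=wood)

Yes, Yes

Rule: material is wood. This holds for each 'Yes' example and fails for each 'No' one.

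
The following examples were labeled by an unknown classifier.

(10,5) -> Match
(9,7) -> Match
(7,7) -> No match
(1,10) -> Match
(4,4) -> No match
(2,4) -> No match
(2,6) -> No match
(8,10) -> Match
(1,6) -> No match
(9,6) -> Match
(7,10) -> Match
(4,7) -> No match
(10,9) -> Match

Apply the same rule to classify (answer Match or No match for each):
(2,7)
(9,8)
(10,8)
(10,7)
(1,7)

No match, Match, Match, Match, No match

Rule: max ≥ 8. This holds for each 'Match' example and fails for each 'No match' one.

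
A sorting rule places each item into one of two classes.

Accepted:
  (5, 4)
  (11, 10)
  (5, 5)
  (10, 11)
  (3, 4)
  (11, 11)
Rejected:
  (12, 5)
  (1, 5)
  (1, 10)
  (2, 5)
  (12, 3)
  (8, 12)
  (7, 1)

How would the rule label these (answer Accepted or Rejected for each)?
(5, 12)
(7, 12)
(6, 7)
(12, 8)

Rejected, Rejected, Accepted, Rejected

'Accepted' ⟺ |first − second| ≤ 1.
Rejected: (5, 12), since |5−12| = 7. Rejected: (7, 12), since |7−12| = 5. Accepted: (6, 7), since |6−7| = 1. Rejected: (12, 8), since |12−8| = 4.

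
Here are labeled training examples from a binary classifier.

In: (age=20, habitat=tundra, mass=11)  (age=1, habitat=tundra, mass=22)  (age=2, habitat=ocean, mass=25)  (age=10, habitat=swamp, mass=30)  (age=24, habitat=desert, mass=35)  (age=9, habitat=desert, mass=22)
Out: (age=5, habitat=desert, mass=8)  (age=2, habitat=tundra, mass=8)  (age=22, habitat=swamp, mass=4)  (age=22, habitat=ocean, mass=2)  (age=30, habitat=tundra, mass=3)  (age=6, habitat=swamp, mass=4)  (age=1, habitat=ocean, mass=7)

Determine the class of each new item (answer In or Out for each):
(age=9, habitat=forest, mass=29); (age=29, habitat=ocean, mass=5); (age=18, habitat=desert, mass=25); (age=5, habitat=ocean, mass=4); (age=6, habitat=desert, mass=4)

The rule appears to be: mass ≥ 11.

In, Out, In, Out, Out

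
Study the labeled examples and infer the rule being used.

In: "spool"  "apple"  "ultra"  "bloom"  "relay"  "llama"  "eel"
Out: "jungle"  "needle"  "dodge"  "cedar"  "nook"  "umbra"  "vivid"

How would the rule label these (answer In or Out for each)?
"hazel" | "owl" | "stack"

In, In, Out

The distinguishing property — odd length AND contains 'l' — holds for all the 'In' cases and none of the 'Out' cases.
"hazel": length 5, has 'l', passes → In. "owl": length 3, has 'l', passes → In. "stack": length 5, no 'l', doesn't match → Out.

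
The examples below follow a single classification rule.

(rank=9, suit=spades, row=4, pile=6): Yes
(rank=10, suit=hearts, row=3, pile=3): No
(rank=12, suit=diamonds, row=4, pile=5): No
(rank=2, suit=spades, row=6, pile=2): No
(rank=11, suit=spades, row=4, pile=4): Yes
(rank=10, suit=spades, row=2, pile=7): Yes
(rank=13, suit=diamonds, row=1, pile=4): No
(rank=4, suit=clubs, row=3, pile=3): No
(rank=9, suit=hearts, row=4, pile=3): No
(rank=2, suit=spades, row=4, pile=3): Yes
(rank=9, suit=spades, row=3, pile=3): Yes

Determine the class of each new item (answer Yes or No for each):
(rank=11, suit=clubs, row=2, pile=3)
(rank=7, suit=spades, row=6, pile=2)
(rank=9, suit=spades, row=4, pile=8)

The simplest hypothesis consistent with all the labels is: suit is spades AND row ≤ 4.
(rank=11, suit=clubs, row=2, pile=3): suit is clubs, row = 2, fails the rule → No. (rank=7, suit=spades, row=6, pile=2): suit is spades, row = 6, fails the rule → No. (rank=9, suit=spades, row=4, pile=8): suit is spades, row = 4, passes → Yes.

No, No, Yes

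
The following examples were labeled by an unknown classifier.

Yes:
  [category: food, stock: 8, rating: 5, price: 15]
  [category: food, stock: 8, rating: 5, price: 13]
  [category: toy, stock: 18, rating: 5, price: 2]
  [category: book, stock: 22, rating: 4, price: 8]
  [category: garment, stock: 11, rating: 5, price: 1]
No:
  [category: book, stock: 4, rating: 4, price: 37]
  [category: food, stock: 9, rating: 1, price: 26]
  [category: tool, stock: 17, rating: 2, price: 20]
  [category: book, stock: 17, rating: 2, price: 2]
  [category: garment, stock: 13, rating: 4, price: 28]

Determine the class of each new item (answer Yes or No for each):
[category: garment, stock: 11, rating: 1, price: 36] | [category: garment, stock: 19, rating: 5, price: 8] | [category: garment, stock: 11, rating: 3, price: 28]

The pattern is that an item is 'Yes' exactly when: rating ≥ 4 AND price ≤ 15.
[category: garment, stock: 11, rating: 1, price: 36]: No (rating = 1, price = 36).
[category: garment, stock: 19, rating: 5, price: 8]: Yes (rating = 5, price = 8).
[category: garment, stock: 11, rating: 3, price: 28]: No (rating = 3, price = 28).

No, Yes, No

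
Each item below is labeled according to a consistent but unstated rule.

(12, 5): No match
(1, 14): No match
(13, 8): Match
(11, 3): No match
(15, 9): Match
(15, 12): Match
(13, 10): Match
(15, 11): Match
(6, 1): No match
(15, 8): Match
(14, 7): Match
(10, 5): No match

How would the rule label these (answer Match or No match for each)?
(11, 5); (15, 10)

No match, Match

All 'Match' examples share one property — sum ≥ 21 — and every 'No match' example lacks it.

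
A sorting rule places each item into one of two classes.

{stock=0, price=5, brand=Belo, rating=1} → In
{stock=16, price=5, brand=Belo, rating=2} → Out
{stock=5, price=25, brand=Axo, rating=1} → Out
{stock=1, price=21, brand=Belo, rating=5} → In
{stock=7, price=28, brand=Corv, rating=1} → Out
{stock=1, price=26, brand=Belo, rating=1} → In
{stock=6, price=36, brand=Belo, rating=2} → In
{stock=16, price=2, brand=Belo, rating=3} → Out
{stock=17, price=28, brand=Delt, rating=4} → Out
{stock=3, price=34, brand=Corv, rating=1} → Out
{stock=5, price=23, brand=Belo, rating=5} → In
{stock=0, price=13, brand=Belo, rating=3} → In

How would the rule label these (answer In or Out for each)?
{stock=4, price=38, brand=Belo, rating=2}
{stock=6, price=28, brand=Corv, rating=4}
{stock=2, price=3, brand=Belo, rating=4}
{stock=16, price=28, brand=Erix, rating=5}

A rule that fits every label: brand is Belo AND stock ≤ 6 — true of each 'In' example, false of each 'Out' one.
{stock=4, price=38, brand=Belo, rating=2} → brand is Belo, stock = 4 → In.
{stock=6, price=28, brand=Corv, rating=4} → brand is Corv, stock = 6 → Out.
{stock=2, price=3, brand=Belo, rating=4} → brand is Belo, stock = 2 → In.
{stock=16, price=28, brand=Erix, rating=5} → brand is Erix, stock = 16 → Out.

In, Out, In, Out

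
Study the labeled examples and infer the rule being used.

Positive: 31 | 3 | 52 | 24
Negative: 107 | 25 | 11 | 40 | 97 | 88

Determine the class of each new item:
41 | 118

'Positive' ⟺ ≡ 3 (mod 7).
41 → 41 mod 7 = 6 → Negative.
118 → 118 mod 7 = 6 → Negative.

Negative, Negative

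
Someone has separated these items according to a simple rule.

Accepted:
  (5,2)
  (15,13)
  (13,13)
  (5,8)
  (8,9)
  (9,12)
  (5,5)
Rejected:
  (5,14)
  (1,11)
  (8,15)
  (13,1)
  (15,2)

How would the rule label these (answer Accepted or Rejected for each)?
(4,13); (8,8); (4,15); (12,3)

Rejected, Accepted, Rejected, Rejected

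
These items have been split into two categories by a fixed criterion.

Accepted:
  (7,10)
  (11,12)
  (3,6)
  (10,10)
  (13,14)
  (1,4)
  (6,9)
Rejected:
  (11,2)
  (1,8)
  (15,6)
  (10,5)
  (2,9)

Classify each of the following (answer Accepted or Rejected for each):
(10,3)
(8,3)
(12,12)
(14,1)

Every 'Accepted' example satisfies: |first − second| ≤ 3. None of the 'Rejected' examples do.
(10,3): |10−3| = 7 — lacks this property, so Rejected. (8,3): |8−3| = 5 — lacks this property, so Rejected. (12,12): |12−12| = 0 — satisfies this, so Accepted. (14,1): |14−1| = 13 — lacks this property, so Rejected.

Rejected, Rejected, Accepted, Rejected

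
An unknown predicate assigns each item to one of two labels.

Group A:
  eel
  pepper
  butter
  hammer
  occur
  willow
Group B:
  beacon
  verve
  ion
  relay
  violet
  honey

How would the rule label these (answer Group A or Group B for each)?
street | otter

Group A, Group A

One predicate separates the groups cleanly: has a double letter.
street: Group A ('ee' doubled). otter: Group A ('tt' doubled).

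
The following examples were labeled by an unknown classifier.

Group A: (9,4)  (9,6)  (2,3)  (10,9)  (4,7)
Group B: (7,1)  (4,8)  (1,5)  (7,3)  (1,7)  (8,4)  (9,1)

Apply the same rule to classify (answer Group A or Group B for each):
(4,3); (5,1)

Group A, Group B

The distinguishing property — sum is odd — holds for all the 'Group A' cases and none of the 'Group B' cases.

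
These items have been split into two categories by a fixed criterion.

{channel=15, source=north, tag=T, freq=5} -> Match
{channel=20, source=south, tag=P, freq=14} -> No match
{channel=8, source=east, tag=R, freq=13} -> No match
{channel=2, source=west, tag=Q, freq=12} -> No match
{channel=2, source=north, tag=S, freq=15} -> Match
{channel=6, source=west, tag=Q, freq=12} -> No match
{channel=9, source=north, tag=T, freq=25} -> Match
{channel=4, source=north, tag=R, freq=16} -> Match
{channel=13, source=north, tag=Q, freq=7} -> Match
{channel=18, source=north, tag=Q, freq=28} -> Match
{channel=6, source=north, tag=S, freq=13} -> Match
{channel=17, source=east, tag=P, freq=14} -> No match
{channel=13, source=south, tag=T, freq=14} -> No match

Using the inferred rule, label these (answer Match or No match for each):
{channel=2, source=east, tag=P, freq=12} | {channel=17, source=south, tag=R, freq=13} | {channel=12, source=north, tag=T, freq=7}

Checking candidate rules against both groups, what survives is: source is north.
No match: {channel=2, source=east, tag=P, freq=12}, since source is east.
No match: {channel=17, source=south, tag=R, freq=13}, since source is south.
Match: {channel=12, source=north, tag=T, freq=7}, since source is north.

No match, No match, Match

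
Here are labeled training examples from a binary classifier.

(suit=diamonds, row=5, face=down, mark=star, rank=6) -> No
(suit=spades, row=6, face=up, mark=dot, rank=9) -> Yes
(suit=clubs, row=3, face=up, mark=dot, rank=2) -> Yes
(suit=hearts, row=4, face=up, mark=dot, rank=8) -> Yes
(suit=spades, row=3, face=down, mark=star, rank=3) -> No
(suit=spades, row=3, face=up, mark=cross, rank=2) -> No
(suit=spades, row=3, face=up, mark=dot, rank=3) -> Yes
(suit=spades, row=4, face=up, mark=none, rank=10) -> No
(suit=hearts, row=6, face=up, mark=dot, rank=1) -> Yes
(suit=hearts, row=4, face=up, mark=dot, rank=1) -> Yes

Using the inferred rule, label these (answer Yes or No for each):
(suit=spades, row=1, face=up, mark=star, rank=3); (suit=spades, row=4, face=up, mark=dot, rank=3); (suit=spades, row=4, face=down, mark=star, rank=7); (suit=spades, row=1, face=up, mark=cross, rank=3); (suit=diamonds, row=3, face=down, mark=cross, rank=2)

A rule that fits every label: mark is dot — true of each 'Yes' example, false of each 'No' one.
No: (suit=spades, row=1, face=up, mark=star, rank=3), since mark is star.
Yes: (suit=spades, row=4, face=up, mark=dot, rank=3), since mark is dot.
No: (suit=spades, row=4, face=down, mark=star, rank=7), since mark is star.
No: (suit=spades, row=1, face=up, mark=cross, rank=3), since mark is cross.
No: (suit=diamonds, row=3, face=down, mark=cross, rank=2), since mark is cross.

No, Yes, No, No, No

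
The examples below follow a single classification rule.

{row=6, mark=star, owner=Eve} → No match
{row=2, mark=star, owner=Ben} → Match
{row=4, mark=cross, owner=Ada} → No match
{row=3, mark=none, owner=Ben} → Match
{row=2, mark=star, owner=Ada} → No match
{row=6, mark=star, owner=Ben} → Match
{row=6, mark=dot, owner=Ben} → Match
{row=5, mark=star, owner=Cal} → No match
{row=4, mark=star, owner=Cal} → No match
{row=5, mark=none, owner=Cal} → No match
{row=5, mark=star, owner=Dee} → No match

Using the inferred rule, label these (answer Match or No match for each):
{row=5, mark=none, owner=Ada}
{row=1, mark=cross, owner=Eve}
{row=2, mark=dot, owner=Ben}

No match, No match, Match

The rule appears to be: owner is Ben.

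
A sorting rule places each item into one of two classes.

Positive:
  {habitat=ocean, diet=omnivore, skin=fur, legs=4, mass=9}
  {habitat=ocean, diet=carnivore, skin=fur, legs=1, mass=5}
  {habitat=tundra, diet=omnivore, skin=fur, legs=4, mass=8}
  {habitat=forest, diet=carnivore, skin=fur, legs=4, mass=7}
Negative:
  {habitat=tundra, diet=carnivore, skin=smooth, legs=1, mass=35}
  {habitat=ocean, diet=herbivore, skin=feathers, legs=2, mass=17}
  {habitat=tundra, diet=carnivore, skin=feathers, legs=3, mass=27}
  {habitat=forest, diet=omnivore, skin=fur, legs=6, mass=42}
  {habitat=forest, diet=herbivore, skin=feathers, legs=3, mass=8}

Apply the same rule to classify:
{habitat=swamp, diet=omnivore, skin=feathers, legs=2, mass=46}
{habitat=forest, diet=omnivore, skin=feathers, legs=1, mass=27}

Rule: skin is fur AND legs ≤ 4. This holds for each 'Positive' example and fails for each 'Negative' one.
{habitat=swamp, diet=omnivore, skin=feathers, legs=2, mass=46}: skin is feathers, legs = 2 — does not satisfy this, so Negative.
{habitat=forest, diet=omnivore, skin=feathers, legs=1, mass=27}: skin is feathers, legs = 1 — does not satisfy this, so Negative.

Negative, Negative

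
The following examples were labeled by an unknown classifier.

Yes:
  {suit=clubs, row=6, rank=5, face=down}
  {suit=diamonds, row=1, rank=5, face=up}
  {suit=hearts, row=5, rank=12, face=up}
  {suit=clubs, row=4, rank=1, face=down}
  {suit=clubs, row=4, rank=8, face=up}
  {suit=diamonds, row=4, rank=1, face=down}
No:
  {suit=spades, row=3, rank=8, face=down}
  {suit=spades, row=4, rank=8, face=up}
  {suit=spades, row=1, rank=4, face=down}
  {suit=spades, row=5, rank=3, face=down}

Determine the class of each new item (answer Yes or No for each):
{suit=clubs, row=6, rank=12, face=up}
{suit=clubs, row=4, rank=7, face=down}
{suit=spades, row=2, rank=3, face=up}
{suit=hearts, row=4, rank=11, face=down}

The simplest hypothesis consistent with all the labels is: suit is not spades.
{suit=clubs, row=6, rank=12, face=up} → suit is clubs → Yes. {suit=clubs, row=4, rank=7, face=down} → suit is clubs → Yes. {suit=spades, row=2, rank=3, face=up} → suit is spades → No. {suit=hearts, row=4, rank=11, face=down} → suit is hearts → Yes.

Yes, Yes, No, Yes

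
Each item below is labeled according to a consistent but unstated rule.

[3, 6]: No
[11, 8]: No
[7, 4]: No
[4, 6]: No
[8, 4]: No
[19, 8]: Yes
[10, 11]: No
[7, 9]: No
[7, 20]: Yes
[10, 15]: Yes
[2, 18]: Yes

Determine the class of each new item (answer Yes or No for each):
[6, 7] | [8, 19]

All 'Yes' examples share one property — max ≥ 15 — and every 'No' example lacks it.
No: [6, 7], since max 7.
Yes: [8, 19], since max 19.

No, Yes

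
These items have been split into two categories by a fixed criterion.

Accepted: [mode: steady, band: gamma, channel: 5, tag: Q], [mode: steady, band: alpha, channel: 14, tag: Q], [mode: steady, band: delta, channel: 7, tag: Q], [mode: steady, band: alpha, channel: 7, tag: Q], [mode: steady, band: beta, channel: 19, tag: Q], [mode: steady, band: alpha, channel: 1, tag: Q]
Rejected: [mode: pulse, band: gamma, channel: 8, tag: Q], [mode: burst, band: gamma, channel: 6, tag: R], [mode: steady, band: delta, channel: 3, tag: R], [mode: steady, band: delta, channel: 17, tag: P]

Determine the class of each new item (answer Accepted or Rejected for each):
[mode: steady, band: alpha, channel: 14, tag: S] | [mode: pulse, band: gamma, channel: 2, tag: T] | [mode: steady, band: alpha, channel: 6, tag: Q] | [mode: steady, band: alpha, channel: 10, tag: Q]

Rejected, Rejected, Accepted, Accepted

One predicate separates the groups cleanly: mode is steady AND tag is Q.
[mode: steady, band: alpha, channel: 14, tag: S] → mode is steady, tag is S → Rejected.
[mode: pulse, band: gamma, channel: 2, tag: T] → mode is pulse, tag is T → Rejected.
[mode: steady, band: alpha, channel: 6, tag: Q] → mode is steady, tag is Q → Accepted.
[mode: steady, band: alpha, channel: 10, tag: Q] → mode is steady, tag is Q → Accepted.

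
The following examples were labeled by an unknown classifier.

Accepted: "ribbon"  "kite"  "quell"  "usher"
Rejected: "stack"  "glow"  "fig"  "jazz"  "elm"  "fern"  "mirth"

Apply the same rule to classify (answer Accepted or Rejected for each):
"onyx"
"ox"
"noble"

Rejected, Rejected, Accepted

'Accepted' ⟺ has ≥ 2 vowels.
Rejected: "onyx", since 1 vowel.
Rejected: "ox", since 1 vowel.
Accepted: "noble", since 2 vowels.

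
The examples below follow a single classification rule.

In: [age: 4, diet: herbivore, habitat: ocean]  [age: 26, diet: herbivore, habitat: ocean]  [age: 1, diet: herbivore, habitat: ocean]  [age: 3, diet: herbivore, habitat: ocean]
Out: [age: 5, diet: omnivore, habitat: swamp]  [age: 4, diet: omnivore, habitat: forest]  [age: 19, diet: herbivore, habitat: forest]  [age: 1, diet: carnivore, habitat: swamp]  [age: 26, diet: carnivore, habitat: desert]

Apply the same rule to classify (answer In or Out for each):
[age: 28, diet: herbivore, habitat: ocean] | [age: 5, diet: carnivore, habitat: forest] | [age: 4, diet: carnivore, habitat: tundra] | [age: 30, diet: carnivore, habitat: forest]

In, Out, Out, Out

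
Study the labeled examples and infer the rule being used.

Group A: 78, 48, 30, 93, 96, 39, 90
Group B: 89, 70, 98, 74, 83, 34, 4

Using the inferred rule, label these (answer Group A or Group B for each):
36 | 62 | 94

All 'Group A' examples share one property — multiple of 3 — and every 'Group B' example lacks it.
36: 36 = 3·12 — passes, so Group A. 62: 62 = 3·20 + 2 — lacks this property, so Group B. 94: 94 = 3·31 + 1 — lacks this property, so Group B.

Group A, Group B, Group B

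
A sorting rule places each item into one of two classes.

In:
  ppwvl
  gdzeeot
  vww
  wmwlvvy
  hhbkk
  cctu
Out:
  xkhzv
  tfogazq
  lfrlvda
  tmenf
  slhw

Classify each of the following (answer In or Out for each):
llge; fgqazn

One predicate separates the groups cleanly: has a double letter.

In, Out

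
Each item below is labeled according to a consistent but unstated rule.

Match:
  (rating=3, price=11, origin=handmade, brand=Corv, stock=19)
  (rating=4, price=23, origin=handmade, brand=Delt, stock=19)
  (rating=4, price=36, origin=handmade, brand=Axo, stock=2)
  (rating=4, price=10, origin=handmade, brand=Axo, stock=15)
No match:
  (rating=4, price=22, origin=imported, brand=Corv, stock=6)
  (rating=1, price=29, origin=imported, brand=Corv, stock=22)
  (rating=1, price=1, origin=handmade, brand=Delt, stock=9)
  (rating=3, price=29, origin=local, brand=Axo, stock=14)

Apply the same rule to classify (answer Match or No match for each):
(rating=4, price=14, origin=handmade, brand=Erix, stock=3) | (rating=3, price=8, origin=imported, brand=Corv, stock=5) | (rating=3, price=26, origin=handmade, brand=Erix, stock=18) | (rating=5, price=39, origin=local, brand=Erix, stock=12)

Match, No match, Match, No match

All 'Match' examples share one property — origin is handmade AND price ≥ 10 — and every 'No match' example lacks it.
(rating=4, price=14, origin=handmade, brand=Erix, stock=3): origin is handmade, price = 14, meets the rule → Match. (rating=3, price=8, origin=imported, brand=Corv, stock=5): origin is imported, price = 8, lacks this property → No match. (rating=3, price=26, origin=handmade, brand=Erix, stock=18): origin is handmade, price = 26, meets the rule → Match. (rating=5, price=39, origin=local, brand=Erix, stock=12): origin is local, price = 39, lacks this property → No match.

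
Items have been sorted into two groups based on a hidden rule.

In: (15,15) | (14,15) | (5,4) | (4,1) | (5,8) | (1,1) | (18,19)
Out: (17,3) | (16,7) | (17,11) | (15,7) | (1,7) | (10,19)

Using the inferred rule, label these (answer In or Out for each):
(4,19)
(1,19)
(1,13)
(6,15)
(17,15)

The distinguishing property — |first − second| ≤ 3 — holds for all the 'In' cases and none of the 'Out' cases.
(4,19): |4−19| = 15 — does not fit, so Out. (1,19): |1−19| = 18 — does not fit, so Out. (1,13): |1−13| = 12 — does not fit, so Out. (6,15): |6−15| = 9 — does not fit, so Out. (17,15): |17−15| = 2 — checks out, so In.

Out, Out, Out, Out, In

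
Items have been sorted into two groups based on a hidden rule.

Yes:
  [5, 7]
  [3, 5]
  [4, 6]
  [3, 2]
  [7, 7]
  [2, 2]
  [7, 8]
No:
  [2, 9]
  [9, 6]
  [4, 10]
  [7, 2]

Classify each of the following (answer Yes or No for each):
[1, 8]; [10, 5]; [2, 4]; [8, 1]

One predicate separates the groups cleanly: |first − second| ≤ 2.
No: [1, 8], since |1−8| = 7.
No: [10, 5], since |10−5| = 5.
Yes: [2, 4], since |2−4| = 2.
No: [8, 1], since |8−1| = 7.

No, No, Yes, No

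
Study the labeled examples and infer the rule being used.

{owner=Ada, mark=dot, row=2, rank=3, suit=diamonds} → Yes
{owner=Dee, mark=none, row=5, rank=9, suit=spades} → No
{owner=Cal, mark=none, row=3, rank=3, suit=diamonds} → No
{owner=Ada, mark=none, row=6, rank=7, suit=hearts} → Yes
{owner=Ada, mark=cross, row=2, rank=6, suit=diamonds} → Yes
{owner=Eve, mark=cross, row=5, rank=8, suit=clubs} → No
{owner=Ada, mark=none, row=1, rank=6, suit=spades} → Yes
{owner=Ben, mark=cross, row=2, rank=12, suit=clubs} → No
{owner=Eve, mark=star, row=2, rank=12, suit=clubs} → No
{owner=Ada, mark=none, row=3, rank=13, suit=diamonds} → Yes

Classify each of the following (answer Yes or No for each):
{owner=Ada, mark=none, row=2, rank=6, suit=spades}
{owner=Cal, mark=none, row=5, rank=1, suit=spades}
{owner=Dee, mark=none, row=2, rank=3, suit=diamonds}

The pattern is that an item is 'Yes' exactly when: owner is Ada.
{owner=Ada, mark=none, row=2, rank=6, suit=spades}: owner is Ada, has this property → Yes. {owner=Cal, mark=none, row=5, rank=1, suit=spades}: owner is Cal, does not fit → No. {owner=Dee, mark=none, row=2, rank=3, suit=diamonds}: owner is Dee, does not fit → No.

Yes, No, No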